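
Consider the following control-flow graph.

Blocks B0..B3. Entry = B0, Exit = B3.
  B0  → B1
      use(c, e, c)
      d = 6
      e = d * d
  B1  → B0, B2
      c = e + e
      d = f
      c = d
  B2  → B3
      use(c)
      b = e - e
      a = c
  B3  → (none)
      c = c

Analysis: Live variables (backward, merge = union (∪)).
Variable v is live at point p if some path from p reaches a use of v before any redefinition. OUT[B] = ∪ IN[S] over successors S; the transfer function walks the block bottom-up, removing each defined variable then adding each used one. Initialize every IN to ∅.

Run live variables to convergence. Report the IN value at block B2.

Per-block solution:
  B0: | IN={c, e, f} | OUT={e, f}
  B1: | IN={e, f} | OUT={c, e, f}
  B2: | IN={c, e} | OUT={c}
  B3: | IN={c} | OUT={}

Merge at B2: OUT[B2] = IN[B3] = {c}
Applying B2's transfer function to that OUT value gives IN[B2] (row B2 above).

Answer: {c, e}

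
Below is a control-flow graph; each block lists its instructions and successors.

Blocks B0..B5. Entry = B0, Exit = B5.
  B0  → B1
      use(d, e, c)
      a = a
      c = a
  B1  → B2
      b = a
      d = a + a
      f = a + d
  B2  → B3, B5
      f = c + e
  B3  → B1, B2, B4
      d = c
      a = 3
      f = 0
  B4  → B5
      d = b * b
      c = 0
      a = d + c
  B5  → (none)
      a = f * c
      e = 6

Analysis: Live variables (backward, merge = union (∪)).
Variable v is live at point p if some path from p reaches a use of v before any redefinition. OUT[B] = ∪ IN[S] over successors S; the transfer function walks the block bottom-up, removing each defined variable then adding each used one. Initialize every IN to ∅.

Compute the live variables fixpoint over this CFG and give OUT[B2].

Answer: {b, c, e, f}

Trace:
Per-block solution:
  B0: | IN={a, c, d, e} | OUT={a, c, e}
  B1: | IN={a, c, e} | OUT={b, c, e}
  B2: | IN={b, c, e} | OUT={b, c, e, f}
  B3: | IN={b, c, e} | OUT={a, b, c, e, f}
  B4: | IN={b, f} | OUT={c, f}
  B5: | IN={c, f} | OUT={}

Merge at B2: OUT[B2] = IN[B3] ⊔ IN[B5] = {b, c, e, f}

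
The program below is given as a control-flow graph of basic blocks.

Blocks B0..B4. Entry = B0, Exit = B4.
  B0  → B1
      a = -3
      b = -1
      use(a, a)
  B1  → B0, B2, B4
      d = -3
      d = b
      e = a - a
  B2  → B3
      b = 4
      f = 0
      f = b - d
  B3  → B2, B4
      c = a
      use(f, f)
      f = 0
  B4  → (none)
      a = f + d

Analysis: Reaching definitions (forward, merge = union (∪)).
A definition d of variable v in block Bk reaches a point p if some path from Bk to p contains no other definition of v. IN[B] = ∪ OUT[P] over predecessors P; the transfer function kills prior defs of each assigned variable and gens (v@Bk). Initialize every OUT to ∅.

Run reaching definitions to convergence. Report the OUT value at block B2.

Answer: {a@B0, b@B2, c@B3, d@B1, e@B1, f@B2}

Derivation:
Per-block solution:
  B0:  IN={a@B0, b@B0, d@B1, e@B1}  OUT={a@B0, b@B0, d@B1, e@B1}
  B1:  IN={a@B0, b@B0, d@B1, e@B1}  OUT={a@B0, b@B0, d@B1, e@B1}
  B2:  IN={a@B0, b@B0, b@B2, c@B3, d@B1, e@B1, f@B3}  OUT={a@B0, b@B2, c@B3, d@B1, e@B1, f@B2}
  B3:  IN={a@B0, b@B2, c@B3, d@B1, e@B1, f@B2}  OUT={a@B0, b@B2, c@B3, d@B1, e@B1, f@B3}
  B4:  IN={a@B0, b@B0, b@B2, c@B3, d@B1, e@B1, f@B3}  OUT={a@B4, b@B0, b@B2, c@B3, d@B1, e@B1, f@B3}

Merge at B2: IN[B2] = OUT[B1] ⊔ OUT[B3] = {a@B0, b@B0, b@B2, c@B3, d@B1, e@B1, f@B3}
Applying B2's transfer function to that IN value gives OUT[B2] (row B2 above).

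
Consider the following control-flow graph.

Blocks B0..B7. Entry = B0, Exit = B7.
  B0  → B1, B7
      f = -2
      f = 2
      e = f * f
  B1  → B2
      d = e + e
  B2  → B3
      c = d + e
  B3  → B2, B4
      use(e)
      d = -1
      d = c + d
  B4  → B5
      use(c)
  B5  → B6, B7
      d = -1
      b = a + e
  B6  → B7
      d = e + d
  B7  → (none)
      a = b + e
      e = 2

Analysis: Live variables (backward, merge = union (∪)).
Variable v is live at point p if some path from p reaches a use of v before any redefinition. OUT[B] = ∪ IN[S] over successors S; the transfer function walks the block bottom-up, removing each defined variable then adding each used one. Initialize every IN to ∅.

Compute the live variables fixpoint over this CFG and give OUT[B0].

Per-block solution:
  B0:  IN={a, b}  OUT={a, b, e}
  B1:  IN={a, e}  OUT={a, d, e}
  B2:  IN={a, d, e}  OUT={a, c, e}
  B3:  IN={a, c, e}  OUT={a, c, d, e}
  B4:  IN={a, c, e}  OUT={a, e}
  B5:  IN={a, e}  OUT={b, d, e}
  B6:  IN={b, d, e}  OUT={b, e}
  B7:  IN={b, e}  OUT={}

Merge at B0: OUT[B0] = IN[B1] ⊔ IN[B7] = {a, b, e}

Answer: {a, b, e}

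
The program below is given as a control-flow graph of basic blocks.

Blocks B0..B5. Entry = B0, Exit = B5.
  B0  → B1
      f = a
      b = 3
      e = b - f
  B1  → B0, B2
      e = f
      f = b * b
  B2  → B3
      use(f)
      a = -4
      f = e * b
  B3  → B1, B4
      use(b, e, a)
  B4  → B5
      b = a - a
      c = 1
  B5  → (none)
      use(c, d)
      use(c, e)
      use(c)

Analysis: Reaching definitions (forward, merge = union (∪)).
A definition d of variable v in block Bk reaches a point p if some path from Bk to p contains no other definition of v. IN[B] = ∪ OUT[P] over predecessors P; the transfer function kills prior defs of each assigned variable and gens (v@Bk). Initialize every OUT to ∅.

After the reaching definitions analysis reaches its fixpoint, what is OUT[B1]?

Converged values:
  B0: | IN={a@B2, b@B0, e@B1, f@B1} | OUT={a@B2, b@B0, e@B0, f@B0}
  B1: | IN={a@B2, b@B0, e@B0, e@B1, f@B0, f@B2} | OUT={a@B2, b@B0, e@B1, f@B1}
  B2: | IN={a@B2, b@B0, e@B1, f@B1} | OUT={a@B2, b@B0, e@B1, f@B2}
  B3: | IN={a@B2, b@B0, e@B1, f@B2} | OUT={a@B2, b@B0, e@B1, f@B2}
  B4: | IN={a@B2, b@B0, e@B1, f@B2} | OUT={a@B2, b@B4, c@B4, e@B1, f@B2}
  B5: | IN={a@B2, b@B4, c@B4, e@B1, f@B2} | OUT={a@B2, b@B4, c@B4, e@B1, f@B2}

Merge at B1: IN[B1] = OUT[B0] ⊔ OUT[B3] = {a@B2, b@B0, e@B0, e@B1, f@B0, f@B2}
Applying B1's transfer function to that IN value gives OUT[B1] (row B1 above).

Answer: {a@B2, b@B0, e@B1, f@B1}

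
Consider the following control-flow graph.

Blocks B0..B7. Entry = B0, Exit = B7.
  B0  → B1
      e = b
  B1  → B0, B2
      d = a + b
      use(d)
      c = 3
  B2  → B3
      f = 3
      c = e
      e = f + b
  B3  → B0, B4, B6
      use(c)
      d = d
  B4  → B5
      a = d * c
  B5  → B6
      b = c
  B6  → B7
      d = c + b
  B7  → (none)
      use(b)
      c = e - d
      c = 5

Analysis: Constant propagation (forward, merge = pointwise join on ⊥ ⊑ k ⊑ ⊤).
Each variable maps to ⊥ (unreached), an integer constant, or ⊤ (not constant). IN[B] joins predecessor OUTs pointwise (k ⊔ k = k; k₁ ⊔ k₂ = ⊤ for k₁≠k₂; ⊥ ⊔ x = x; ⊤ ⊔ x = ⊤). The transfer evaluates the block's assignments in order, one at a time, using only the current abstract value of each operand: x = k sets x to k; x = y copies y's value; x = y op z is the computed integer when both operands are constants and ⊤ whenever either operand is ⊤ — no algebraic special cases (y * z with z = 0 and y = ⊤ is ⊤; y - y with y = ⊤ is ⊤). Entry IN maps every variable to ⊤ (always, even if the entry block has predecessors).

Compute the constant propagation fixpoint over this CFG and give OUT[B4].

Converged values:
  B0:  IN=(all ⊤)  OUT=(all ⊤)
  B1:  IN=(all ⊤)  OUT={c:3; rest ⊤}
  B2:  IN={c:3; rest ⊤}  OUT={f:3; rest ⊤}
  B3:  IN={f:3; rest ⊤}  OUT={f:3; rest ⊤}
  B4:  IN={f:3; rest ⊤}  OUT={f:3; rest ⊤}
  B5:  IN={f:3; rest ⊤}  OUT={f:3; rest ⊤}
  B6:  IN={f:3; rest ⊤}  OUT={f:3; rest ⊤}
  B7:  IN={f:3; rest ⊤}  OUT={c:5, f:3; rest ⊤}

Merge at B4: IN[B4] = OUT[B3] = {a: ⊤, b: ⊤, c: ⊤, d: ⊤, e: ⊤, f: 3}
Applying B4's transfer function to that IN value gives OUT[B4] (row B4 above).

Answer: {a: ⊤, b: ⊤, c: ⊤, d: ⊤, e: ⊤, f: 3}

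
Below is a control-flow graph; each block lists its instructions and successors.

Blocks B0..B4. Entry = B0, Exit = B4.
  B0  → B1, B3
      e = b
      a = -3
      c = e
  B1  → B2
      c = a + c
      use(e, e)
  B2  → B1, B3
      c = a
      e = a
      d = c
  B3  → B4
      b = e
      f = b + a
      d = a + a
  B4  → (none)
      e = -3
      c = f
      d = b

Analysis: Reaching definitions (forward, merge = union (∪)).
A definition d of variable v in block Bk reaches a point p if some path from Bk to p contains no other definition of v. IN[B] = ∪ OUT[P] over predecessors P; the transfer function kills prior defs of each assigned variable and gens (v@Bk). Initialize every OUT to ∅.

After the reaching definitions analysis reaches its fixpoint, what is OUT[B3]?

Fixpoint table:
  B0: | IN={} | OUT={a@B0, c@B0, e@B0}
  B1: | IN={a@B0, c@B0, c@B2, d@B2, e@B0, e@B2} | OUT={a@B0, c@B1, d@B2, e@B0, e@B2}
  B2: | IN={a@B0, c@B1, d@B2, e@B0, e@B2} | OUT={a@B0, c@B2, d@B2, e@B2}
  B3: | IN={a@B0, c@B0, c@B2, d@B2, e@B0, e@B2} | OUT={a@B0, b@B3, c@B0, c@B2, d@B3, e@B0, e@B2, f@B3}
  B4: | IN={a@B0, b@B3, c@B0, c@B2, d@B3, e@B0, e@B2, f@B3} | OUT={a@B0, b@B3, c@B4, d@B4, e@B4, f@B3}

Merge at B3: IN[B3] = OUT[B0] ⊔ OUT[B2] = {a@B0, c@B0, c@B2, d@B2, e@B0, e@B2}
Applying B3's transfer function to that IN value gives OUT[B3] (row B3 above).

Answer: {a@B0, b@B3, c@B0, c@B2, d@B3, e@B0, e@B2, f@B3}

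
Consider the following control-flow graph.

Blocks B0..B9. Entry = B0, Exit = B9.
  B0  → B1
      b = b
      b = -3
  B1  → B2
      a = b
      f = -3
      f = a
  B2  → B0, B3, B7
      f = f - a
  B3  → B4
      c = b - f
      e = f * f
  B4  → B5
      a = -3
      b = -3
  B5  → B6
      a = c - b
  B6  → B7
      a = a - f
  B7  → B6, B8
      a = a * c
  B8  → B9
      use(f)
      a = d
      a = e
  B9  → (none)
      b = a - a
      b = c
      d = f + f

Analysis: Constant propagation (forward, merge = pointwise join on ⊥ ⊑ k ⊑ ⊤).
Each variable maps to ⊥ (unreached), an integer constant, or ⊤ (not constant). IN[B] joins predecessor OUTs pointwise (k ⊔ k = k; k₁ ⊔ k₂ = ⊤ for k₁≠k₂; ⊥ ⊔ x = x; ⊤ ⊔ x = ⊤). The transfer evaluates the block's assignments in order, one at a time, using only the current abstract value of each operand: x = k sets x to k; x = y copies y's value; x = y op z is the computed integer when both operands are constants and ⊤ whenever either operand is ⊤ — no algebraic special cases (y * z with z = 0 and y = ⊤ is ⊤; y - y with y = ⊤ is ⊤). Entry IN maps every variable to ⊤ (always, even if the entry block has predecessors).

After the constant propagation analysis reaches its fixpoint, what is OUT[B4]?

Answer: {a: -3, b: -3, c: -3, d: ⊤, e: 0, f: 0}

Trace:
Per-block solution:
  B0:   IN=(all ⊤)   OUT={b:-3; rest ⊤}
  B1:   IN={b:-3; rest ⊤}   OUT={a:-3, b:-3, f:-3; rest ⊤}
  B2:   IN={a:-3, b:-3, f:-3; rest ⊤}   OUT={a:-3, b:-3, f:0; rest ⊤}
  B3:   IN={a:-3, b:-3, f:0; rest ⊤}   OUT={a:-3, b:-3, c:-3, e:0, f:0; rest ⊤}
  B4:   IN={a:-3, b:-3, c:-3, e:0, f:0; rest ⊤}   OUT={a:-3, b:-3, c:-3, e:0, f:0; rest ⊤}
  B5:   IN={a:-3, b:-3, c:-3, e:0, f:0; rest ⊤}   OUT={a:0, b:-3, c:-3, e:0, f:0; rest ⊤}
  B6:   IN={b:-3, f:0; rest ⊤}   OUT={b:-3, f:0; rest ⊤}
  B7:   IN={b:-3, f:0; rest ⊤}   OUT={b:-3, f:0; rest ⊤}
  B8:   IN={b:-3, f:0; rest ⊤}   OUT={b:-3, f:0; rest ⊤}
  B9:   IN={b:-3, f:0; rest ⊤}   OUT={d:0, f:0; rest ⊤}

Merge at B4: IN[B4] = OUT[B3] = {a: -3, b: -3, c: -3, d: ⊤, e: 0, f: 0}
Applying B4's transfer function to that IN value gives OUT[B4] (row B4 above).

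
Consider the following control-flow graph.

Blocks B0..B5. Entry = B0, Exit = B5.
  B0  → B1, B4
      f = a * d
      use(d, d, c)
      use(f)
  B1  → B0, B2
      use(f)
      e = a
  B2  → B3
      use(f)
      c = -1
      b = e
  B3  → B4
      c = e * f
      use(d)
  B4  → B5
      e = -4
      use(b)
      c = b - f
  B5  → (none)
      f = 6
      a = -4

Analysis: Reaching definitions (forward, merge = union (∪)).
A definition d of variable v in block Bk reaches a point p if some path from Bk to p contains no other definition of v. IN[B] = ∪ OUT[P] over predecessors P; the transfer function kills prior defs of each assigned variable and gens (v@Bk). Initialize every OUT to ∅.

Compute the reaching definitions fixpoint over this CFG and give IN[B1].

Answer: {e@B1, f@B0}

Working:
Per-block solution:
  B0: | IN={e@B1, f@B0} | OUT={e@B1, f@B0}
  B1: | IN={e@B1, f@B0} | OUT={e@B1, f@B0}
  B2: | IN={e@B1, f@B0} | OUT={b@B2, c@B2, e@B1, f@B0}
  B3: | IN={b@B2, c@B2, e@B1, f@B0} | OUT={b@B2, c@B3, e@B1, f@B0}
  B4: | IN={b@B2, c@B3, e@B1, f@B0} | OUT={b@B2, c@B4, e@B4, f@B0}
  B5: | IN={b@B2, c@B4, e@B4, f@B0} | OUT={a@B5, b@B2, c@B4, e@B4, f@B5}

Merge at B1: IN[B1] = OUT[B0] = {e@B1, f@B0}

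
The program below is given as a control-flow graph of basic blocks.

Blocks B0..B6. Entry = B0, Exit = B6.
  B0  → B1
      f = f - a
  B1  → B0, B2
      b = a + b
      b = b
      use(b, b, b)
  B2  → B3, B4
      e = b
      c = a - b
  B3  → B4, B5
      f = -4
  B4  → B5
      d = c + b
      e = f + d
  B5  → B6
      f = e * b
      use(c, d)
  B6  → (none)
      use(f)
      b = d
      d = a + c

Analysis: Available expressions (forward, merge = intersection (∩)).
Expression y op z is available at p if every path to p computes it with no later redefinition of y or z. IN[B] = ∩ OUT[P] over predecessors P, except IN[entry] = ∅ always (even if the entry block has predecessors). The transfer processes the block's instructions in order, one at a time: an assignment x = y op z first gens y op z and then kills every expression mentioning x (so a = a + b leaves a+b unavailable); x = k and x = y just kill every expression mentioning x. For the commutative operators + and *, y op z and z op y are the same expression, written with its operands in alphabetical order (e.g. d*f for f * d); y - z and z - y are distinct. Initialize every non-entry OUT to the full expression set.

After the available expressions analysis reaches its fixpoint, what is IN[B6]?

Answer: {a-b, b*e}

Derivation:
Fixpoint table:
  B0:  IN={}  OUT={}
  B1:  IN={}  OUT={}
  B2:  IN={}  OUT={a-b}
  B3:  IN={a-b}  OUT={a-b}
  B4:  IN={a-b}  OUT={a-b, b+c, d+f}
  B5:  IN={a-b}  OUT={a-b, b*e}
  B6:  IN={a-b, b*e}  OUT={a+c}

Merge at B6: IN[B6] = OUT[B5] = {a-b, b*e}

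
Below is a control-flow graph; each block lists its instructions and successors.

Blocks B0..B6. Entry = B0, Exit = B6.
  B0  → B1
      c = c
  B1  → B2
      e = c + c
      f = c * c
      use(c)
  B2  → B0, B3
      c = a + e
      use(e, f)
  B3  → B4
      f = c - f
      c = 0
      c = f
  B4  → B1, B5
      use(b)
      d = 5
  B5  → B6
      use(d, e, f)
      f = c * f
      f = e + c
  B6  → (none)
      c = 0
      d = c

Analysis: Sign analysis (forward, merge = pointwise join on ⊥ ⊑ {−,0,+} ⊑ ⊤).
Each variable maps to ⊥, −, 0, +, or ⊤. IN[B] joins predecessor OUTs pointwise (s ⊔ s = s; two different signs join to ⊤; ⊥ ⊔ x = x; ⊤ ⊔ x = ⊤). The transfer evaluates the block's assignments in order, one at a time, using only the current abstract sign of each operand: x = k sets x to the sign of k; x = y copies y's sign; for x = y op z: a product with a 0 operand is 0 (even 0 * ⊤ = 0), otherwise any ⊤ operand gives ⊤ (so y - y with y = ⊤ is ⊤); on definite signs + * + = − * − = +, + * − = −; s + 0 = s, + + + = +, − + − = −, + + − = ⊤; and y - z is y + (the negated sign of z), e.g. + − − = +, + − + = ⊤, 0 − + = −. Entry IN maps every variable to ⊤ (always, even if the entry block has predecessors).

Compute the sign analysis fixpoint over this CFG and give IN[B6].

Answer: {a: ⊤, b: ⊤, c: ⊤, d: +, e: ⊤, f: ⊤}

Trace:
Converged values:
  B0:  IN=(all ⊤)  OUT=(all ⊤)
  B1:  IN=(all ⊤)  OUT=(all ⊤)
  B2:  IN=(all ⊤)  OUT=(all ⊤)
  B3:  IN=(all ⊤)  OUT=(all ⊤)
  B4:  IN=(all ⊤)  OUT={d:+; rest ⊤}
  B5:  IN={d:+; rest ⊤}  OUT={d:+; rest ⊤}
  B6:  IN={d:+; rest ⊤}  OUT={c:0, d:0; rest ⊤}

Merge at B6: IN[B6] = OUT[B5] = {a: ⊤, b: ⊤, c: ⊤, d: +, e: ⊤, f: ⊤}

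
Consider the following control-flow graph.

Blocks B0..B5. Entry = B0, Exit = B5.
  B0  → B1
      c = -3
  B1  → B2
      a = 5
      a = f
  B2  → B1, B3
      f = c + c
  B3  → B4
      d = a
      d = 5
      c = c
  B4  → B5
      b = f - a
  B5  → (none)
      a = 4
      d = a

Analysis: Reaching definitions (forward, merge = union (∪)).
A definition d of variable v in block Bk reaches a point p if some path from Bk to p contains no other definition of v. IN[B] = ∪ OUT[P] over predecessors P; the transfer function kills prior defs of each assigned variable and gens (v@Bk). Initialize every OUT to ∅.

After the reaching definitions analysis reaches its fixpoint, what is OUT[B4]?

Per-block solution:
  B0:   IN={}   OUT={c@B0}
  B1:   IN={a@B1, c@B0, f@B2}   OUT={a@B1, c@B0, f@B2}
  B2:   IN={a@B1, c@B0, f@B2}   OUT={a@B1, c@B0, f@B2}
  B3:   IN={a@B1, c@B0, f@B2}   OUT={a@B1, c@B3, d@B3, f@B2}
  B4:   IN={a@B1, c@B3, d@B3, f@B2}   OUT={a@B1, b@B4, c@B3, d@B3, f@B2}
  B5:   IN={a@B1, b@B4, c@B3, d@B3, f@B2}   OUT={a@B5, b@B4, c@B3, d@B5, f@B2}

Merge at B4: IN[B4] = OUT[B3] = {a@B1, c@B3, d@B3, f@B2}
Applying B4's transfer function to that IN value gives OUT[B4] (row B4 above).

Answer: {a@B1, b@B4, c@B3, d@B3, f@B2}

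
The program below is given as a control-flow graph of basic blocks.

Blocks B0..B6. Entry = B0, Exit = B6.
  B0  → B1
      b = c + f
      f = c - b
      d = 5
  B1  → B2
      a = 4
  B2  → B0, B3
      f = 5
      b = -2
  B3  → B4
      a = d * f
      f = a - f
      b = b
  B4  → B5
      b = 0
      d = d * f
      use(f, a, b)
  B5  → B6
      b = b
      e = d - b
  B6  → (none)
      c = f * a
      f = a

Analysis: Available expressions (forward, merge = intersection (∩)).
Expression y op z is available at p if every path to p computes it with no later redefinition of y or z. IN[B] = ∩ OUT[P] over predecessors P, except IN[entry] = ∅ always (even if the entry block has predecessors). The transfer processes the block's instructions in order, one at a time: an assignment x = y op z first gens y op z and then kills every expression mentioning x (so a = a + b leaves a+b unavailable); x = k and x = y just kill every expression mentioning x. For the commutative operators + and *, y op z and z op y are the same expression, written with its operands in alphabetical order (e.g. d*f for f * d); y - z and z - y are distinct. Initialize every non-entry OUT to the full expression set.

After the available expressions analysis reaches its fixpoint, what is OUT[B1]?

Converged values:
  B0:  IN={}  OUT={c-b}
  B1:  IN={c-b}  OUT={c-b}
  B2:  IN={c-b}  OUT={}
  B3:  IN={}  OUT={}
  B4:  IN={}  OUT={}
  B5:  IN={}  OUT={d-b}
  B6:  IN={d-b}  OUT={d-b}

Merge at B1: IN[B1] = OUT[B0] = {c-b}
Applying B1's transfer function to that IN value gives OUT[B1] (row B1 above).

Answer: {c-b}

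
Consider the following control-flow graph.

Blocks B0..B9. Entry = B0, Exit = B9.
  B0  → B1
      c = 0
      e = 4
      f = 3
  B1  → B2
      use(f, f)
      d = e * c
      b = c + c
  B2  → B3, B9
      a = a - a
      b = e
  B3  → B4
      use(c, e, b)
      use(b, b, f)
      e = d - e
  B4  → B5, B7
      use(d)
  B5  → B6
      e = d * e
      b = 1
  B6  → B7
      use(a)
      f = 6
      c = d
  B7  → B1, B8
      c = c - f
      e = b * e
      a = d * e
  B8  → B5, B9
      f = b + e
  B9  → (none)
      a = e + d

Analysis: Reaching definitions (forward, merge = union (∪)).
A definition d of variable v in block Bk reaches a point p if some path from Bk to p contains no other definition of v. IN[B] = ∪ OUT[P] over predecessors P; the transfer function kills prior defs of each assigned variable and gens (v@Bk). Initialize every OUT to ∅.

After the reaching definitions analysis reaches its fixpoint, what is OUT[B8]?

Per-block solution:
  B0: | IN={} | OUT={c@B0, e@B0, f@B0}
  B1: | IN={a@B7, b@B2, b@B5, c@B0, c@B7, d@B1, e@B0, e@B7, f@B0, f@B6} | OUT={a@B7, b@B1, c@B0, c@B7, d@B1, e@B0, e@B7, f@B0, f@B6}
  B2: | IN={a@B7, b@B1, c@B0, c@B7, d@B1, e@B0, e@B7, f@B0, f@B6} | OUT={a@B2, b@B2, c@B0, c@B7, d@B1, e@B0, e@B7, f@B0, f@B6}
  B3: | IN={a@B2, b@B2, c@B0, c@B7, d@B1, e@B0, e@B7, f@B0, f@B6} | OUT={a@B2, b@B2, c@B0, c@B7, d@B1, e@B3, f@B0, f@B6}
  B4: | IN={a@B2, b@B2, c@B0, c@B7, d@B1, e@B3, f@B0, f@B6} | OUT={a@B2, b@B2, c@B0, c@B7, d@B1, e@B3, f@B0, f@B6}
  B5: | IN={a@B2, a@B7, b@B2, b@B5, c@B0, c@B7, d@B1, e@B3, e@B7, f@B0, f@B6, f@B8} | OUT={a@B2, a@B7, b@B5, c@B0, c@B7, d@B1, e@B5, f@B0, f@B6, f@B8}
  B6: | IN={a@B2, a@B7, b@B5, c@B0, c@B7, d@B1, e@B5, f@B0, f@B6, f@B8} | OUT={a@B2, a@B7, b@B5, c@B6, d@B1, e@B5, f@B6}
  B7: | IN={a@B2, a@B7, b@B2, b@B5, c@B0, c@B6, c@B7, d@B1, e@B3, e@B5, f@B0, f@B6} | OUT={a@B7, b@B2, b@B5, c@B7, d@B1, e@B7, f@B0, f@B6}
  B8: | IN={a@B7, b@B2, b@B5, c@B7, d@B1, e@B7, f@B0, f@B6} | OUT={a@B7, b@B2, b@B5, c@B7, d@B1, e@B7, f@B8}
  B9: | IN={a@B2, a@B7, b@B2, b@B5, c@B0, c@B7, d@B1, e@B0, e@B7, f@B0, f@B6, f@B8} | OUT={a@B9, b@B2, b@B5, c@B0, c@B7, d@B1, e@B0, e@B7, f@B0, f@B6, f@B8}

Merge at B8: IN[B8] = OUT[B7] = {a@B7, b@B2, b@B5, c@B7, d@B1, e@B7, f@B0, f@B6}
Applying B8's transfer function to that IN value gives OUT[B8] (row B8 above).

Answer: {a@B7, b@B2, b@B5, c@B7, d@B1, e@B7, f@B8}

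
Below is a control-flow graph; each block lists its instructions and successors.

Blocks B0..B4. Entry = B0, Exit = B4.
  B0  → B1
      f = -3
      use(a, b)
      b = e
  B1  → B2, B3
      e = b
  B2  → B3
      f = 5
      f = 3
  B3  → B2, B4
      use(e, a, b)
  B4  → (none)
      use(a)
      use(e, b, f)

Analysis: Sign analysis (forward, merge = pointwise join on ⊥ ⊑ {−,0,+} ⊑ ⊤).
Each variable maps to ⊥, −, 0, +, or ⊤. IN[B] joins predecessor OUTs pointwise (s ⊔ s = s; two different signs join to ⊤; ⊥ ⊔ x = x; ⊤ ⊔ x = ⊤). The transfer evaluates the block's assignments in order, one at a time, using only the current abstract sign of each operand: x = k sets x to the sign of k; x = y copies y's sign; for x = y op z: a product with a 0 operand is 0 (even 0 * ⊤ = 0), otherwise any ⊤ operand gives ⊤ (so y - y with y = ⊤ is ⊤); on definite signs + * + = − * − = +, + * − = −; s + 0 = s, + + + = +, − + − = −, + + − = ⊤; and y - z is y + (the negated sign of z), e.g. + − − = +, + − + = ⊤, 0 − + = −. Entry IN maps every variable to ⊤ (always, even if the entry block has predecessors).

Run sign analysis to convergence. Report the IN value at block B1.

Converged values:
  B0: | IN=(all ⊤) | OUT={f:-; rest ⊤}
  B1: | IN={f:-; rest ⊤} | OUT={f:-; rest ⊤}
  B2: | IN=(all ⊤) | OUT={f:+; rest ⊤}
  B3: | IN=(all ⊤) | OUT=(all ⊤)
  B4: | IN=(all ⊤) | OUT=(all ⊤)

Merge at B1: IN[B1] = OUT[B0] = {a: ⊤, b: ⊤, c: ⊤, d: ⊤, e: ⊤, f: -}

Answer: {a: ⊤, b: ⊤, c: ⊤, d: ⊤, e: ⊤, f: -}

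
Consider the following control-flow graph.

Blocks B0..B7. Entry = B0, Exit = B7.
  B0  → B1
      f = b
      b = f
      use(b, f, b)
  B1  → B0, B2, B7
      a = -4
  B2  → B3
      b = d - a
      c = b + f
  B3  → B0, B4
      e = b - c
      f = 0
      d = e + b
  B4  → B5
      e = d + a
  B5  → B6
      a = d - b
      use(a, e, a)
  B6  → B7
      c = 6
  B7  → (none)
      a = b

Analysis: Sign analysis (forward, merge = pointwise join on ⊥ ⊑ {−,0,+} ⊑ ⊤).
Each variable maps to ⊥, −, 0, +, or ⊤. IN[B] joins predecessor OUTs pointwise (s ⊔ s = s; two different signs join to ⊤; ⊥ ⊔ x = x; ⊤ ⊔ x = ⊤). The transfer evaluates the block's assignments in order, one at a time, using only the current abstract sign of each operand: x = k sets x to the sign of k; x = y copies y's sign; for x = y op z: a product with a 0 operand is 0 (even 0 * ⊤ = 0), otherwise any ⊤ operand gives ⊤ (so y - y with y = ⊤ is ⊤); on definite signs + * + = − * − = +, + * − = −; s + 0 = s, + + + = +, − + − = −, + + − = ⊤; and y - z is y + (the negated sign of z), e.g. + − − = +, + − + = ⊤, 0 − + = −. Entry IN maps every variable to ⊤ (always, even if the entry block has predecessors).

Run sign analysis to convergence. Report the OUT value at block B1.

Per-block solution:
  B0: | IN=(all ⊤) | OUT=(all ⊤)
  B1: | IN=(all ⊤) | OUT={a:-; rest ⊤}
  B2: | IN={a:-; rest ⊤} | OUT={a:-; rest ⊤}
  B3: | IN={a:-; rest ⊤} | OUT={a:-, f:0; rest ⊤}
  B4: | IN={a:-, f:0; rest ⊤} | OUT={a:-, f:0; rest ⊤}
  B5: | IN={a:-, f:0; rest ⊤} | OUT={f:0; rest ⊤}
  B6: | IN={f:0; rest ⊤} | OUT={c:+, f:0; rest ⊤}
  B7: | IN=(all ⊤) | OUT=(all ⊤)

Merge at B1: IN[B1] = OUT[B0] = {a: ⊤, b: ⊤, c: ⊤, d: ⊤, e: ⊤, f: ⊤}
Applying B1's transfer function to that IN value gives OUT[B1] (row B1 above).

Answer: {a: -, b: ⊤, c: ⊤, d: ⊤, e: ⊤, f: ⊤}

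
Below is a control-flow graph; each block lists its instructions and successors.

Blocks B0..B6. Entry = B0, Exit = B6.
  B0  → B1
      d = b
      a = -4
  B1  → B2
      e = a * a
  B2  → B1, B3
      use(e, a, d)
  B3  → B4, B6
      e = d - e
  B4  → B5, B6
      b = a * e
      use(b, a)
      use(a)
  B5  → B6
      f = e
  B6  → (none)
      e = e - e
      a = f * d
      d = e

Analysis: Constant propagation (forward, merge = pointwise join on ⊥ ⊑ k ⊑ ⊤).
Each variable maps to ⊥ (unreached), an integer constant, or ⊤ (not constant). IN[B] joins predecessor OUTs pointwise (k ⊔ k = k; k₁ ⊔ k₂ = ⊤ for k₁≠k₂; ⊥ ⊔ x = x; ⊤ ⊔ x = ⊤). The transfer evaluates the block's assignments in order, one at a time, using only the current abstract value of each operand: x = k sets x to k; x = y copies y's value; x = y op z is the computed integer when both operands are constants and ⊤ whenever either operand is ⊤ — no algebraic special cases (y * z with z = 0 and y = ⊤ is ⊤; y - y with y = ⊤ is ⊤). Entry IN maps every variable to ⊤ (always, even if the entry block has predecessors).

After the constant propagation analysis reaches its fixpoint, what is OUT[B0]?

Answer: {a: -4, b: ⊤, c: ⊤, d: ⊤, e: ⊤, f: ⊤}

Trace:
Fixpoint table:
  B0:   IN=(all ⊤)   OUT={a:-4; rest ⊤}
  B1:   IN={a:-4; rest ⊤}   OUT={a:-4, e:16; rest ⊤}
  B2:   IN={a:-4, e:16; rest ⊤}   OUT={a:-4, e:16; rest ⊤}
  B3:   IN={a:-4, e:16; rest ⊤}   OUT={a:-4; rest ⊤}
  B4:   IN={a:-4; rest ⊤}   OUT={a:-4; rest ⊤}
  B5:   IN={a:-4; rest ⊤}   OUT={a:-4; rest ⊤}
  B6:   IN={a:-4; rest ⊤}   OUT=(all ⊤)

B0 is the boundary node: IN[B0] = {a: ⊤, b: ⊤, c: ⊤, d: ⊤, e: ⊤, f: ⊤}
Applying B0's transfer function to that IN value gives OUT[B0] (row B0 above).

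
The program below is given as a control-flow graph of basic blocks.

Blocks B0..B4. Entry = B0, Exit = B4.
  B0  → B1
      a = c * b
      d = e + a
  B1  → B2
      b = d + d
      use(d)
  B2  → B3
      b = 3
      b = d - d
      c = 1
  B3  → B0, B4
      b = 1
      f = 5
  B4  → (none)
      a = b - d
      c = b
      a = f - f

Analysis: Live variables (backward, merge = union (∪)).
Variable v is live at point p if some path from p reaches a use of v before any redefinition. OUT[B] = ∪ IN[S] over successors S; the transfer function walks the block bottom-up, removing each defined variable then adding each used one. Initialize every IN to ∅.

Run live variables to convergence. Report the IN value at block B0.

Answer: {b, c, e}

Trace:
Converged values:
  B0: | IN={b, c, e} | OUT={d, e}
  B1: | IN={d, e} | OUT={d, e}
  B2: | IN={d, e} | OUT={c, d, e}
  B3: | IN={c, d, e} | OUT={b, c, d, e, f}
  B4: | IN={b, d, f} | OUT={}

Merge at B0: OUT[B0] = IN[B1] = {d, e}
Applying B0's transfer function to that OUT value gives IN[B0] (row B0 above).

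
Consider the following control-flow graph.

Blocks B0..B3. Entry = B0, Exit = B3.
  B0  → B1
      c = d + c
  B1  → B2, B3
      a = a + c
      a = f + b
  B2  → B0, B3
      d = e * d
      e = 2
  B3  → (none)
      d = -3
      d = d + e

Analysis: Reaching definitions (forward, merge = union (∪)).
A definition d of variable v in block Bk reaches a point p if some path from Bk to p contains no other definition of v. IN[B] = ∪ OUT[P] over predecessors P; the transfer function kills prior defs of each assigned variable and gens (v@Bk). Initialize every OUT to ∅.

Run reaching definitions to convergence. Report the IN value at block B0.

Per-block solution:
  B0:  IN={a@B1, c@B0, d@B2, e@B2}  OUT={a@B1, c@B0, d@B2, e@B2}
  B1:  IN={a@B1, c@B0, d@B2, e@B2}  OUT={a@B1, c@B0, d@B2, e@B2}
  B2:  IN={a@B1, c@B0, d@B2, e@B2}  OUT={a@B1, c@B0, d@B2, e@B2}
  B3:  IN={a@B1, c@B0, d@B2, e@B2}  OUT={a@B1, c@B0, d@B3, e@B2}

Merge at B0 (entry node, so the boundary value {} is joined with the incoming edge(s)): IN[B0] = {} ⊔ OUT[B2] = {a@B1, c@B0, d@B2, e@B2}

Answer: {a@B1, c@B0, d@B2, e@B2}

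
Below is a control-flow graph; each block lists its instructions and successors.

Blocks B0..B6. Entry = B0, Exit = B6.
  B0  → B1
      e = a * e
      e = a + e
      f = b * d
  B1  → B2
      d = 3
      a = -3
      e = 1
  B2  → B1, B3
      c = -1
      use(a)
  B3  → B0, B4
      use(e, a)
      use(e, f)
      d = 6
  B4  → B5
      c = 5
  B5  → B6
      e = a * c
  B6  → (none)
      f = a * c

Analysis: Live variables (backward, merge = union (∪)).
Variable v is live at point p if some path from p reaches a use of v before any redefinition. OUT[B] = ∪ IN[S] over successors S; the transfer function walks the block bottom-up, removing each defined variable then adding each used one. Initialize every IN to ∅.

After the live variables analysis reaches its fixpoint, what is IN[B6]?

Answer: {a, c}

Derivation:
Converged values:
  B0:   IN={a, b, d, e}   OUT={b, f}
  B1:   IN={b, f}   OUT={a, b, e, f}
  B2:   IN={a, b, e, f}   OUT={a, b, e, f}
  B3:   IN={a, b, e, f}   OUT={a, b, d, e}
  B4:   IN={a}   OUT={a, c}
  B5:   IN={a, c}   OUT={a, c}
  B6:   IN={a, c}   OUT={}

B6 is the boundary node: OUT[B6] = {}
Applying B6's transfer function to that OUT value gives IN[B6] (row B6 above).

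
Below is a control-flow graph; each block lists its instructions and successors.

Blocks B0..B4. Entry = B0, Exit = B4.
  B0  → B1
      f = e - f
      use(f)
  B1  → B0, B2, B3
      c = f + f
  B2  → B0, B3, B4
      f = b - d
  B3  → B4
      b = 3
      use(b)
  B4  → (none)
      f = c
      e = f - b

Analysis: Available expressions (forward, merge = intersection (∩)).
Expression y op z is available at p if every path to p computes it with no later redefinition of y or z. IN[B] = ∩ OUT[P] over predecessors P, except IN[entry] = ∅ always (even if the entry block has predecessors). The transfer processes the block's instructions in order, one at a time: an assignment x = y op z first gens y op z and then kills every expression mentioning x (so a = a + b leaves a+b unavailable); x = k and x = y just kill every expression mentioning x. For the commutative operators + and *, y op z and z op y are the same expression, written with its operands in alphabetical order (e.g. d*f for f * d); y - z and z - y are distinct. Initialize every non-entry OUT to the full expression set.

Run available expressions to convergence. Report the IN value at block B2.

Answer: {f+f}

Trace:
Converged values:
  B0:  IN={}  OUT={}
  B1:  IN={}  OUT={f+f}
  B2:  IN={f+f}  OUT={b-d}
  B3:  IN={}  OUT={}
  B4:  IN={}  OUT={f-b}

Merge at B2: IN[B2] = OUT[B1] = {f+f}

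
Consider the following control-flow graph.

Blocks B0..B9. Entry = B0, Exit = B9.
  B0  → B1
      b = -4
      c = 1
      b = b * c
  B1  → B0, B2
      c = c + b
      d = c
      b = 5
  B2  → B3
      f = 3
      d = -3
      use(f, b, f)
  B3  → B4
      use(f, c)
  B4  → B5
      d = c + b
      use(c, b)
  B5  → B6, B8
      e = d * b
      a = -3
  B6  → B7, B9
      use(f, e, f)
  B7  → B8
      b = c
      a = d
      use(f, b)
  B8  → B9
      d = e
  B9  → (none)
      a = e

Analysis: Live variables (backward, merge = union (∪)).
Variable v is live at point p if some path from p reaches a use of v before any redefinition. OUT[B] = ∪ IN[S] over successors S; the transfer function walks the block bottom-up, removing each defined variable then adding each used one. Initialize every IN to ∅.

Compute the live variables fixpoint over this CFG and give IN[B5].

Converged values:
  B0:  IN={}  OUT={b, c}
  B1:  IN={b, c}  OUT={b, c}
  B2:  IN={b, c}  OUT={b, c, f}
  B3:  IN={b, c, f}  OUT={b, c, f}
  B4:  IN={b, c, f}  OUT={b, c, d, f}
  B5:  IN={b, c, d, f}  OUT={c, d, e, f}
  B6:  IN={c, d, e, f}  OUT={c, d, e, f}
  B7:  IN={c, d, e, f}  OUT={e}
  B8:  IN={e}  OUT={e}
  B9:  IN={e}  OUT={}

Merge at B5: OUT[B5] = IN[B6] ⊔ IN[B8] = {c, d, e, f}
Applying B5's transfer function to that OUT value gives IN[B5] (row B5 above).

Answer: {b, c, d, f}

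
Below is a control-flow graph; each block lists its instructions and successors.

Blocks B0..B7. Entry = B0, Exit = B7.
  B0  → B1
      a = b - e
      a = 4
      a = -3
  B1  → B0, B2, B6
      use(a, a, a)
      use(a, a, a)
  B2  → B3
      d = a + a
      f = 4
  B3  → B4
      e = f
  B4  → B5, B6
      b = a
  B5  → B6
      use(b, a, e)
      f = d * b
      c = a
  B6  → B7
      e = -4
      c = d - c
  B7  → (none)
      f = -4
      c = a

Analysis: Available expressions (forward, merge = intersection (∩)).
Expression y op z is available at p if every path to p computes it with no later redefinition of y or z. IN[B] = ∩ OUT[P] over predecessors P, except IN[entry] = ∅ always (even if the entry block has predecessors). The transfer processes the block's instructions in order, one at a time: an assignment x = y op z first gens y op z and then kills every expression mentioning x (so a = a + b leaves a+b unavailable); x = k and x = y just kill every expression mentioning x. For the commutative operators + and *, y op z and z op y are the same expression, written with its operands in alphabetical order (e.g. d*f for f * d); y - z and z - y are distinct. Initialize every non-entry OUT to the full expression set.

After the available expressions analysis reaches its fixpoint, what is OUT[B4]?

Fixpoint table:
  B0: | IN={} | OUT={b-e}
  B1: | IN={b-e} | OUT={b-e}
  B2: | IN={b-e} | OUT={a+a, b-e}
  B3: | IN={a+a, b-e} | OUT={a+a}
  B4: | IN={a+a} | OUT={a+a}
  B5: | IN={a+a} | OUT={a+a, b*d}
  B6: | IN={} | OUT={}
  B7: | IN={} | OUT={}

Merge at B4: IN[B4] = OUT[B3] = {a+a}
Applying B4's transfer function to that IN value gives OUT[B4] (row B4 above).

Answer: {a+a}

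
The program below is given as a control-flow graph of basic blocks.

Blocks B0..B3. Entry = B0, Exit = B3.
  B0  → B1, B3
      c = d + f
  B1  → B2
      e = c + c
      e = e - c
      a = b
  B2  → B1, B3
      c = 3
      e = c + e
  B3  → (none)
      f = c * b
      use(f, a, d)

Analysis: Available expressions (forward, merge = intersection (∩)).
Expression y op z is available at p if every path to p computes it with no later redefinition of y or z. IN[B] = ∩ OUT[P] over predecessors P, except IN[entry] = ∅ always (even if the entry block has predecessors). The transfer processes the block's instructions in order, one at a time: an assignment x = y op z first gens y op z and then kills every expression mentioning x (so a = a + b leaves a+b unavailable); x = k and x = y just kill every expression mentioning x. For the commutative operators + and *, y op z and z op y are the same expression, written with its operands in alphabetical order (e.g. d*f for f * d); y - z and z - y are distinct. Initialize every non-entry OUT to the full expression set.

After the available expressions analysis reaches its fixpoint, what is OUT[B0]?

Answer: {d+f}

Derivation:
Fixpoint table:
  B0:   IN={}   OUT={d+f}
  B1:   IN={d+f}   OUT={c+c, d+f}
  B2:   IN={c+c, d+f}   OUT={d+f}
  B3:   IN={d+f}   OUT={b*c}

B0 is the boundary node: IN[B0] = {}
Applying B0's transfer function to that IN value gives OUT[B0] (row B0 above).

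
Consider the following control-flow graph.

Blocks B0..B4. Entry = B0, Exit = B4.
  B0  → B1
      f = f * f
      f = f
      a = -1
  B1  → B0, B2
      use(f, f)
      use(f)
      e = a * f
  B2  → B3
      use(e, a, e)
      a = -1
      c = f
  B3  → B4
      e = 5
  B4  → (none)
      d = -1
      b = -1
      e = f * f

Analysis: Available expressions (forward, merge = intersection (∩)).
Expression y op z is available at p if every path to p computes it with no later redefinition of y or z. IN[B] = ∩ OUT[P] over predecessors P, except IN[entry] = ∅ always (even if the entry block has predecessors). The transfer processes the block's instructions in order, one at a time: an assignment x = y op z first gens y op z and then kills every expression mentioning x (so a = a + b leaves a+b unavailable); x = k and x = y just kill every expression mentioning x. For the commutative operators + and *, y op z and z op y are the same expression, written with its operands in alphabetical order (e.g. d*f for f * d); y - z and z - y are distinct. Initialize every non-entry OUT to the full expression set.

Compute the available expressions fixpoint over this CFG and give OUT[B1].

Answer: {a*f}

Working:
Fixpoint table:
  B0:  IN={}  OUT={}
  B1:  IN={}  OUT={a*f}
  B2:  IN={a*f}  OUT={}
  B3:  IN={}  OUT={}
  B4:  IN={}  OUT={f*f}

Merge at B1: IN[B1] = OUT[B0] = {}
Applying B1's transfer function to that IN value gives OUT[B1] (row B1 above).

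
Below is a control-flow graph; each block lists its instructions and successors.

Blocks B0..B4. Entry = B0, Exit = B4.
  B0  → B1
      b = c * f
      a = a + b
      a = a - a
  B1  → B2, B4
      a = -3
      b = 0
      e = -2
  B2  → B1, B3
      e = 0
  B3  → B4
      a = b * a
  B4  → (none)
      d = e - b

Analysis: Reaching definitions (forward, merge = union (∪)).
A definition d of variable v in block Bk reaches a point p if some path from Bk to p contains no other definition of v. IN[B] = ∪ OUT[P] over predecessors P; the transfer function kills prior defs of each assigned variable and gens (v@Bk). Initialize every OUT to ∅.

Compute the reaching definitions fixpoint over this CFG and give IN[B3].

Answer: {a@B1, b@B1, e@B2}

Derivation:
Per-block solution:
  B0: | IN={} | OUT={a@B0, b@B0}
  B1: | IN={a@B0, a@B1, b@B0, b@B1, e@B2} | OUT={a@B1, b@B1, e@B1}
  B2: | IN={a@B1, b@B1, e@B1} | OUT={a@B1, b@B1, e@B2}
  B3: | IN={a@B1, b@B1, e@B2} | OUT={a@B3, b@B1, e@B2}
  B4: | IN={a@B1, a@B3, b@B1, e@B1, e@B2} | OUT={a@B1, a@B3, b@B1, d@B4, e@B1, e@B2}

Merge at B3: IN[B3] = OUT[B2] = {a@B1, b@B1, e@B2}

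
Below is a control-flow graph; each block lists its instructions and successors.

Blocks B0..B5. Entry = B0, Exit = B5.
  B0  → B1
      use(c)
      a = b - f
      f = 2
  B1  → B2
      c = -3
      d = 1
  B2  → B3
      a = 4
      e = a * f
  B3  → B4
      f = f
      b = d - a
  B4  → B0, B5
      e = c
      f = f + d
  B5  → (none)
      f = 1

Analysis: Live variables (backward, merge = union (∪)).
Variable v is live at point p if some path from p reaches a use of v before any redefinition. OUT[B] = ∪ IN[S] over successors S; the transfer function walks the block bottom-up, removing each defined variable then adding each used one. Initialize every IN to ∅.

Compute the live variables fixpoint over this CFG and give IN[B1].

Fixpoint table:
  B0: | IN={b, c, f} | OUT={f}
  B1: | IN={f} | OUT={c, d, f}
  B2: | IN={c, d, f} | OUT={a, c, d, f}
  B3: | IN={a, c, d, f} | OUT={b, c, d, f}
  B4: | IN={b, c, d, f} | OUT={b, c, f}
  B5: | IN={} | OUT={}

Merge at B1: OUT[B1] = IN[B2] = {c, d, f}
Applying B1's transfer function to that OUT value gives IN[B1] (row B1 above).

Answer: {f}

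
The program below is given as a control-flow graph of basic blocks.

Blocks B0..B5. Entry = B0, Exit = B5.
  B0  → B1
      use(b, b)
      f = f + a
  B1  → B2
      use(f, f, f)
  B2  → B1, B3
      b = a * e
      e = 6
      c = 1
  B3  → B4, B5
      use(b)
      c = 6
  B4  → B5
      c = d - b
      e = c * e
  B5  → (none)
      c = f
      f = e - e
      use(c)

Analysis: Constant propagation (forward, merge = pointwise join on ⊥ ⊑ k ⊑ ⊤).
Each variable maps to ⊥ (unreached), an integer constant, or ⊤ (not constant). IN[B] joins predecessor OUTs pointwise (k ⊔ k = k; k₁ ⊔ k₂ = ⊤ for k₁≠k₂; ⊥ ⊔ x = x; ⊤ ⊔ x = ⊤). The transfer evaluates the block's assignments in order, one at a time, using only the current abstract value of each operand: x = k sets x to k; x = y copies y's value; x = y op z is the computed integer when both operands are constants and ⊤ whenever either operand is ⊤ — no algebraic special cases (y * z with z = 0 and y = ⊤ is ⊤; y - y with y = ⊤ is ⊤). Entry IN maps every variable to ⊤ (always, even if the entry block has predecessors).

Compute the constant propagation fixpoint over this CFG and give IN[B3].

Answer: {a: ⊤, b: ⊤, c: 1, d: ⊤, e: 6, f: ⊤}

Trace:
Converged values:
  B0:   IN=(all ⊤)   OUT=(all ⊤)
  B1:   IN=(all ⊤)   OUT=(all ⊤)
  B2:   IN=(all ⊤)   OUT={c:1, e:6; rest ⊤}
  B3:   IN={c:1, e:6; rest ⊤}   OUT={c:6, e:6; rest ⊤}
  B4:   IN={c:6, e:6; rest ⊤}   OUT=(all ⊤)
  B5:   IN=(all ⊤)   OUT=(all ⊤)

Merge at B3: IN[B3] = OUT[B2] = {a: ⊤, b: ⊤, c: 1, d: ⊤, e: 6, f: ⊤}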